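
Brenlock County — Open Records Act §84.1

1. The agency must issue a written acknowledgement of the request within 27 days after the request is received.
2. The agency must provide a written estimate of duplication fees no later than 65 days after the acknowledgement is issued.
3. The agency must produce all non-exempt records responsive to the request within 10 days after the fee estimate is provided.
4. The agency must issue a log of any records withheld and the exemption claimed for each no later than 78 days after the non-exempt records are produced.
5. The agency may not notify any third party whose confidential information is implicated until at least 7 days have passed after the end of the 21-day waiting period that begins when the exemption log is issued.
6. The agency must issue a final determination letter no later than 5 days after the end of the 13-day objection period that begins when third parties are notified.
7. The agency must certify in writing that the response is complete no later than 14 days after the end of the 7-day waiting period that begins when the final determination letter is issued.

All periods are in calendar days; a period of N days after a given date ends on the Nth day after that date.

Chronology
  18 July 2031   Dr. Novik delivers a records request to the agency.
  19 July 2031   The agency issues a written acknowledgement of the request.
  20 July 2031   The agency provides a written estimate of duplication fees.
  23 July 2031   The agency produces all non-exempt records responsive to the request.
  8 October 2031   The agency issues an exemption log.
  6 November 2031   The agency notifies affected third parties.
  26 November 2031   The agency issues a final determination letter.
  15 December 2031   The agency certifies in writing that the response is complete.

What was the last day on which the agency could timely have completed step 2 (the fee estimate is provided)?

Step 2 runs from 19 July 2031, when the acknowledgement is issued. 65 days after 19 July 2031 is 22 September 2031.

22 September 2031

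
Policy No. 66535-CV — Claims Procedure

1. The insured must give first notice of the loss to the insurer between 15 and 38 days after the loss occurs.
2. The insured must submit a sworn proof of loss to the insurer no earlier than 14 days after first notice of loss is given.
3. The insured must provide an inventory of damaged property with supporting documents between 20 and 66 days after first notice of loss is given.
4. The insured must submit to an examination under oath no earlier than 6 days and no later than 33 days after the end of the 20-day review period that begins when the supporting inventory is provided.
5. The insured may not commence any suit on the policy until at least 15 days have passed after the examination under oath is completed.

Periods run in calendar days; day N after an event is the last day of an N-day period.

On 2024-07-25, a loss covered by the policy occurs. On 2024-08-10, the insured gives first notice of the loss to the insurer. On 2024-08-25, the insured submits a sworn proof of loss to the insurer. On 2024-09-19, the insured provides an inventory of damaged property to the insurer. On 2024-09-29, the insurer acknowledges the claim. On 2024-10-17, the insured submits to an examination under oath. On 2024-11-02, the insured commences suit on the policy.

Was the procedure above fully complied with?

Step 1 — 15 and 38 days from 2024-07-25 (when the loss occurs) are 2024-08-09 and 2024-09-01 respectively; 2024-08-10 falls inside that range.
Step 2 — must wait 14 days from 2024-08-10 (when first notice of loss is given), so not before 2024-08-24; done 2024-08-25 — permitted.
Step 3 — 20 and 66 days from 2024-08-10 (when first notice of loss is given) are 2024-08-30 and 2024-10-15 respectively; done 2024-09-19, which is between those dates.
Step 4 — 6 and 33 days from 2024-10-09 (end of the 20-day review period, which began when the supporting inventory is provided on 2024-09-19) are 2024-10-15 and 2024-11-11 respectively; done 2024-10-17 — within the window.
Step 5 — must wait 15 days from 2024-10-17 (when the examination under oath is completed), so not before 2024-11-01; 2024-11-02 is on or after that date.

Yes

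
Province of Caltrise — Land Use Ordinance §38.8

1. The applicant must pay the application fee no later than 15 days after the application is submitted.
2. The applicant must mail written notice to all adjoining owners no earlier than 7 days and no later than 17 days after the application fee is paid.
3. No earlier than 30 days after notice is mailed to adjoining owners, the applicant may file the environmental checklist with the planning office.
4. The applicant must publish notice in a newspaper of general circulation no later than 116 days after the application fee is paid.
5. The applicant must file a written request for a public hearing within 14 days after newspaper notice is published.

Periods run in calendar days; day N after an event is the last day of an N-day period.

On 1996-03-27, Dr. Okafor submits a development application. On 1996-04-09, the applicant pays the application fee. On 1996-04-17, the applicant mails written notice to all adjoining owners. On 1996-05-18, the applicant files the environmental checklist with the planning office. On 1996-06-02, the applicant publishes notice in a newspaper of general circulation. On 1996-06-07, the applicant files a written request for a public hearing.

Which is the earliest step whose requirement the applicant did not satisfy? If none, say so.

Step 1: 15 days after 1996-03-27 (when the application is submitted) is 1996-04-11; completed 1996-04-09, before the deadline.
Step 2: the window is 7–17 days after 1996-04-09 (when the application fee is paid), so 1996-04-16 through 1996-04-26; done 1996-04-17 — within the window.
Step 3: the earliest permitted date is 30 days after 1996-04-17 (when notice is mailed to adjoining owners), i.e. 1996-05-17; done 1996-05-18, after the minimum wait.
Step 4: 116 days after 1996-04-09 (when the application fee is paid) is 1996-08-03; done 1996-06-02 — timely.
Step 5: 14 days after 1996-06-02 (when newspaper notice is published) is 1996-06-16; completed 1996-06-07, before the deadline.

None — every step was satisfied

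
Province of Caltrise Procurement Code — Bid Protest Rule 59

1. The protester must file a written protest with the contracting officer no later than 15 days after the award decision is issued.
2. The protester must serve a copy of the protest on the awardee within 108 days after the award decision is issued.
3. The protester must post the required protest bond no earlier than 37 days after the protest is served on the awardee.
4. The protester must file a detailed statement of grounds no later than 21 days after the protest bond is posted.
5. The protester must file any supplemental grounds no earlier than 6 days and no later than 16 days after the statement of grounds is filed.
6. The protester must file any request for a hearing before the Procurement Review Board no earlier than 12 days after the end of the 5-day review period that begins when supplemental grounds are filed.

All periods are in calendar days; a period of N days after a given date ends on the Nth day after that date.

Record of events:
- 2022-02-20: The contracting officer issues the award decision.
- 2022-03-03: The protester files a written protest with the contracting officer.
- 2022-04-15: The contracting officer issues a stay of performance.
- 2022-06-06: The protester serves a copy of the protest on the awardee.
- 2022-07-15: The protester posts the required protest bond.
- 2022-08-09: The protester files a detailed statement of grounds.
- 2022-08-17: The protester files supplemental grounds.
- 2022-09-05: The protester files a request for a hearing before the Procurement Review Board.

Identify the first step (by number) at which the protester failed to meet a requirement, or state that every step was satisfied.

Step 1 — counting 15 days from 2022-02-20 (when the award decision is issued) gives a deadline of 2022-03-07; 2022-03-03 is within that limit.
Step 2 — counting 108 days from 2022-02-20 (when the award decision is issued) gives a deadline of 2022-06-08; done 2022-06-06 — timely.
Step 3 — must wait 37 days from 2022-06-06 (when the protest is served on the awardee), so not before 2022-07-13; 2022-07-15 is on or after that date.
Step 4 — counting 21 days from 2022-07-15 (when the protest bond is posted) gives a deadline of 2022-08-05; done 2022-08-09 — 4 days late.
The analysis stops there.

Step 4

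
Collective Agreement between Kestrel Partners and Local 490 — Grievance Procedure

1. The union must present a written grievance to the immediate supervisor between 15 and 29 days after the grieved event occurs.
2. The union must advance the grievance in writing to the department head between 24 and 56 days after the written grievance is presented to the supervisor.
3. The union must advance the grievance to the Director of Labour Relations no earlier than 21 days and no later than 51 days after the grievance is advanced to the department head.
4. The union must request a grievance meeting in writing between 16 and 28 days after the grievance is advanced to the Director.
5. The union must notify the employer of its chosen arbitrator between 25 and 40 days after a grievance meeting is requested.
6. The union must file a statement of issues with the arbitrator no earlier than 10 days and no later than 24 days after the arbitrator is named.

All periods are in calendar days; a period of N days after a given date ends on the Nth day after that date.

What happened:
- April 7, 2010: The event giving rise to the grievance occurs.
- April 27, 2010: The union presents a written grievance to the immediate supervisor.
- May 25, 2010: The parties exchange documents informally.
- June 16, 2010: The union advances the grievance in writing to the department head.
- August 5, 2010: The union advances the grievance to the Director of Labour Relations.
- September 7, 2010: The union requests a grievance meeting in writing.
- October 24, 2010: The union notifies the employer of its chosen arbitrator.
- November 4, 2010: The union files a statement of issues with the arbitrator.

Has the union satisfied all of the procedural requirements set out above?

No

(1) the permitted window runs from April 7, 2010 + 15 = April 22, 2010 to April 7, 2010 + 29 = May 6, 2010; done April 27, 2010 — within the window.
(2) the permitted window runs from April 27, 2010 + 24 = May 21, 2010 to April 27, 2010 + 56 = June 22, 2010; done June 16, 2010, which is between those dates.
(3) the permitted window runs from June 16, 2010 + 21 = July 7, 2010 to June 16, 2010 + 51 = August 6, 2010; August 5, 2010 falls inside that range.
(4) the permitted window runs from August 5, 2010 + 16 = August 21, 2010 to August 5, 2010 + 28 = September 2, 2010; done September 7, 2010 — 5 days after the window closed.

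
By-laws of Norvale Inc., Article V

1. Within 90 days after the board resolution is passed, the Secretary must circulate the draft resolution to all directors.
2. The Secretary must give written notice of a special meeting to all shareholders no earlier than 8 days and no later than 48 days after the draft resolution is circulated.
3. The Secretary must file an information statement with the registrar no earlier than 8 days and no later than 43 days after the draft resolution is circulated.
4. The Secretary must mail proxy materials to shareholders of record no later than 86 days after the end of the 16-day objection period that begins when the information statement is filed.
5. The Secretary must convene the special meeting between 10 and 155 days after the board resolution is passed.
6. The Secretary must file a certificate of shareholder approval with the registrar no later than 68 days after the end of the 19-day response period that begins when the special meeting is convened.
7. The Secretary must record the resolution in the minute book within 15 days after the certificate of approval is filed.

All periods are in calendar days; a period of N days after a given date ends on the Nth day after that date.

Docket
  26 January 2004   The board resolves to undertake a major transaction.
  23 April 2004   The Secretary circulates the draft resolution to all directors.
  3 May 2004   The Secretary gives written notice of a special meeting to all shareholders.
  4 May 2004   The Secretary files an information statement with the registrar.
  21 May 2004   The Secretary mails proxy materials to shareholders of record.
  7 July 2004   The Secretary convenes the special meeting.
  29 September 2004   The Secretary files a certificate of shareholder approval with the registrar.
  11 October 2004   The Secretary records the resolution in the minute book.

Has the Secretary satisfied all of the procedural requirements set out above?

(1) due by 26 January 2004 + 90 days = 25 April 2004; 23 April 2004 is within that limit.
(2) the permitted window runs from 23 April 2004 + 8 = 1 May 2004 to 23 April 2004 + 48 = 10 June 2004; 3 May 2004 falls inside that range.
(3) the permitted window runs from 23 April 2004 + 8 = 1 May 2004 to 23 April 2004 + 43 = 5 June 2004; 4 May 2004 falls inside that range.
(4) due by 20 May 2004 + 86 days = 14 August 2004; 21 May 2004 is within that limit.
(5) the permitted window runs from 26 January 2004 + 10 = 5 February 2004 to 26 January 2004 + 155 = 29 June 2004; 7 July 2004 is 8 days past the end of the window.
No need to go further; step 5 was not satisfied.

No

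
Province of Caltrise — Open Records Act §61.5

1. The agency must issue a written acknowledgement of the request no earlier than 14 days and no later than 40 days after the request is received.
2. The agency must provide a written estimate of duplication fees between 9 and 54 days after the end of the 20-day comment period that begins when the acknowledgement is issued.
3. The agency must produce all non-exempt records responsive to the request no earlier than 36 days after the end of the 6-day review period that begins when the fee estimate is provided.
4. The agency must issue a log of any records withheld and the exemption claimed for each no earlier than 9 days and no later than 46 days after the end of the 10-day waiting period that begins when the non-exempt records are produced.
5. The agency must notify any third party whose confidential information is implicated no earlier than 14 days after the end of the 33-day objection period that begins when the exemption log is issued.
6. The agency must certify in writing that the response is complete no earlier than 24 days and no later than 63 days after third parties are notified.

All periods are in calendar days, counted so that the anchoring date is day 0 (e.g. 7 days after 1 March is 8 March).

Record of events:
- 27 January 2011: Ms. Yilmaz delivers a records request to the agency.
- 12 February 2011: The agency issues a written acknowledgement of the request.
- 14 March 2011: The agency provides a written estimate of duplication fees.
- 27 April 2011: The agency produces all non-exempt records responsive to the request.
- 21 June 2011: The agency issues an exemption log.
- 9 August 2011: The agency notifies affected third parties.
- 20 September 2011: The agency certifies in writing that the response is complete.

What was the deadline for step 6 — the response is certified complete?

Step 6 runs from 9 August 2011, when third parties are notified. The window is 24–63 days after 9 August 2011; it closes on 11 October 2011.

11 October 2011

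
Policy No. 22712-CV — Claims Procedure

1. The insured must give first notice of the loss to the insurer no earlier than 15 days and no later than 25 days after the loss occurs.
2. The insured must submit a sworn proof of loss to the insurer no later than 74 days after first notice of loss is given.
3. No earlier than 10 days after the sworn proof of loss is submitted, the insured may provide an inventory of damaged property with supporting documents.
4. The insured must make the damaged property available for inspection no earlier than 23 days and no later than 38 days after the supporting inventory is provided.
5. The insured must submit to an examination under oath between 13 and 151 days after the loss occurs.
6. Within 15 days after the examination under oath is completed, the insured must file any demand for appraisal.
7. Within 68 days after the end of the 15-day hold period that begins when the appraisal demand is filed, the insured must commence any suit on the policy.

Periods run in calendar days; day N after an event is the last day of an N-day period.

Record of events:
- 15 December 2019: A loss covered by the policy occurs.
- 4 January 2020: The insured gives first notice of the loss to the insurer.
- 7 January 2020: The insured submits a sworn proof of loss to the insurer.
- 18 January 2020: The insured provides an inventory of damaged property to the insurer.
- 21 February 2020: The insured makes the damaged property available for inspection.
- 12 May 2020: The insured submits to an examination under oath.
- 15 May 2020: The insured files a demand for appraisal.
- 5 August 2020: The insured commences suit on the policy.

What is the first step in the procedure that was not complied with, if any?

Step 1 — 15 and 25 days from 15 December 2019 (when the loss occurs) are 30 December 2019 and 9 January 2020 respectively; 4 January 2020 falls inside that range.
Step 2 — counting 74 days from 4 January 2020 (when first notice of loss is given) gives a deadline of 18 March 2020; completed 7 January 2020, before the deadline.
Step 3 — must wait 10 days from 7 January 2020 (when the sworn proof of loss is submitted), so not before 17 January 2020; done 18 January 2020, after the minimum wait.
Step 4 — 23 and 38 days from 18 January 2020 (when the supporting inventory is provided) are 10 February 2020 and 25 February 2020 respectively; done 21 February 2020 — within the window.
Step 5 — 13 and 151 days from 15 December 2019 (when the loss occurs) are 28 December 2019 and 14 May 2020 respectively; 12 May 2020 falls inside that range.
Step 6 — counting 15 days from 12 May 2020 (when the examination under oath is completed) gives a deadline of 27 May 2020; done 15 May 2020 — timely.
Step 7 — counting 68 days from 30 May 2020 (end of the 15-day hold period, which began when the appraisal demand is filed on 15 May 2020) gives a deadline of 6 August 2020; 5 August 2020 is within that limit.

None — every step was satisfied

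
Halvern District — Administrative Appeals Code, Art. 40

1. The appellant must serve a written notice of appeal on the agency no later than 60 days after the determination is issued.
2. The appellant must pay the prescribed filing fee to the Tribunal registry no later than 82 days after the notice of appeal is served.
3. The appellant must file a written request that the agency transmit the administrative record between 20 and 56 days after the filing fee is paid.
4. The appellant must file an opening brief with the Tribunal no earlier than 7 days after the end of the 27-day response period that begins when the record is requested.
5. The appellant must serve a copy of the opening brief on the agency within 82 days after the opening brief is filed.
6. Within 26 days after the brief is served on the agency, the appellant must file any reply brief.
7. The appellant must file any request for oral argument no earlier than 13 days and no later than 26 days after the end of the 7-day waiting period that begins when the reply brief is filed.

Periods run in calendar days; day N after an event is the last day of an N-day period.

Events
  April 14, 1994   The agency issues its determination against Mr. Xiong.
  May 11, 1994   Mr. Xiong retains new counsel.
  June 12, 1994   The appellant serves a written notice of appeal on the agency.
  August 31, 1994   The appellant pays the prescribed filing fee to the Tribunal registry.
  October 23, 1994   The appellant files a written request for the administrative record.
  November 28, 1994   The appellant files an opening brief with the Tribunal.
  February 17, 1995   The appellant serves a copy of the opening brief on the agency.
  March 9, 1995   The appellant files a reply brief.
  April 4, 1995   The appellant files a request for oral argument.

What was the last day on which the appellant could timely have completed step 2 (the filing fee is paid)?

September 2, 1994

Step 2 runs from June 12, 1994, when the notice of appeal is served. 82 days after June 12, 1994 is September 2, 1994.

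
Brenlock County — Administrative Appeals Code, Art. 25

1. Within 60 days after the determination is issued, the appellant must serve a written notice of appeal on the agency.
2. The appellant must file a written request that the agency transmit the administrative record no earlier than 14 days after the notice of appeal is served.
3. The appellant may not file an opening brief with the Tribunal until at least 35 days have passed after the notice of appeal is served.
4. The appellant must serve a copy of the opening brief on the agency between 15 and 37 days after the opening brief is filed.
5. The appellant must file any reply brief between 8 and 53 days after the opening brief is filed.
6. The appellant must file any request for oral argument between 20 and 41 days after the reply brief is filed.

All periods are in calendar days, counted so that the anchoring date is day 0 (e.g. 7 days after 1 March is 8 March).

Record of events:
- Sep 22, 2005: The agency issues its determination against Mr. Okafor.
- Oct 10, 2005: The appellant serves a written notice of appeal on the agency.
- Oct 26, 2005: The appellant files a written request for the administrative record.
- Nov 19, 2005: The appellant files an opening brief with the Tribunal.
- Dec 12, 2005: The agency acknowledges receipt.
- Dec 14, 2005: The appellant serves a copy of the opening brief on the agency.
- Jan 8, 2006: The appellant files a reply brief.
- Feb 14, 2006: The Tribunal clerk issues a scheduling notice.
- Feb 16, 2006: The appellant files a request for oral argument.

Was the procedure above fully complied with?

Yes

Step 1: 60 days after Sep 22, 2005 (when the determination is issued) is Nov 21, 2005; Oct 10, 2005 is within that limit.
Step 2: the earliest permitted date is 14 days after Oct 10, 2005 (when the notice of appeal is served), i.e. Oct 24, 2005; Oct 26, 2005 is on or after that date.
Step 3: the earliest permitted date is 35 days after Oct 10, 2005 (when the notice of appeal is served), i.e. Nov 14, 2005; done Nov 19, 2005, after the minimum wait.
Step 4: the window is 15–37 days after Nov 19, 2005 (when the opening brief is filed), so Dec 4, 2005 through Dec 26, 2005; Dec 14, 2005 falls inside that range.
Step 5: the window is 8–53 days after Nov 19, 2005 (when the opening brief is filed), so Nov 27, 2005 through Jan 11, 2006; Jan 8, 2006 falls inside that range.
Step 6: the window is 20–41 days after Jan 8, 2006 (when the reply brief is filed), so Jan 28, 2006 through Feb 18, 2006; done Feb 16, 2006 — within the window.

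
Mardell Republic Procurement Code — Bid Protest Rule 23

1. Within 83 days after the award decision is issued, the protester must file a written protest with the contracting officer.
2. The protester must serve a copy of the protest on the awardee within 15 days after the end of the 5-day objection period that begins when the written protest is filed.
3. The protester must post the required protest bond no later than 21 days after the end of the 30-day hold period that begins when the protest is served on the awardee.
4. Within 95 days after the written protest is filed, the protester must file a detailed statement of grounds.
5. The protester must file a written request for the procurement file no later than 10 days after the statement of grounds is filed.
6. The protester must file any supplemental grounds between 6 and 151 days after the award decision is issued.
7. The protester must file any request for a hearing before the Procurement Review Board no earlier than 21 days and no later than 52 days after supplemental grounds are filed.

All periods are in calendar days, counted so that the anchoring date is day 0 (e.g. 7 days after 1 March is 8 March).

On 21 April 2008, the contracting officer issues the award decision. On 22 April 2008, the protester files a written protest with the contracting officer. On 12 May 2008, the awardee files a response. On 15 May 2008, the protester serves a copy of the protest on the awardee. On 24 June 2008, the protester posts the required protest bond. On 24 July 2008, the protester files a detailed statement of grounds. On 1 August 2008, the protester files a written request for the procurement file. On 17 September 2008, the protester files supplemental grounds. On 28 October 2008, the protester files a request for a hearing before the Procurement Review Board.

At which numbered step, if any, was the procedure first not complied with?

Step 2

Step 1: 83 days after 21 April 2008 (when the award decision is issued) is 13 July 2008; completed 22 April 2008, before the deadline.
Step 2: 15 days after 27 April 2008 (end of the 5-day objection period, which began when the written protest is filed on 22 April 2008) is 12 May 2008; done 15 May 2008 — 3 days late.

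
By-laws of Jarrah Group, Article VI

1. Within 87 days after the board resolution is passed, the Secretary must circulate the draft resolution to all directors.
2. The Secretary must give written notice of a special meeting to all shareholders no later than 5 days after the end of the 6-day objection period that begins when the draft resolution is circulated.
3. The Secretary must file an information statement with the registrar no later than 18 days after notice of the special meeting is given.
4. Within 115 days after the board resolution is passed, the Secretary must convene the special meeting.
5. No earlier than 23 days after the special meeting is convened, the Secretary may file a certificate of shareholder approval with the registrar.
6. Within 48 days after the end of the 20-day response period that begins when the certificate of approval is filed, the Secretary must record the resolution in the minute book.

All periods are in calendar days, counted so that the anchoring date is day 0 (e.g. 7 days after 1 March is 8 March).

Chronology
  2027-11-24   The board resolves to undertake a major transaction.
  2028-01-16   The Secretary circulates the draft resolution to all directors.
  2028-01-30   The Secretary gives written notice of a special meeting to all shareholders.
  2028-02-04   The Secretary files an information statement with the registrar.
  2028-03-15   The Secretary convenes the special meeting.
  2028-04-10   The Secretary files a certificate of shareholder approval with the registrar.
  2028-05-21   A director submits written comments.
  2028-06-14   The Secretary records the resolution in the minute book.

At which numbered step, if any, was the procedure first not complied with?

Step 1 — counting 87 days from 2027-11-24 (when the board resolution is passed) gives a deadline of 2028-02-19; 2028-01-16 is within that limit.
Step 2 — counting 5 days from 2028-01-22 (end of the 6-day objection period, which began when the draft resolution is circulated on 2028-01-16) gives a deadline of 2028-01-27; 2028-01-30 misses that deadline by 3 days.
The procedure was therefore not followed at step 2.

Step 2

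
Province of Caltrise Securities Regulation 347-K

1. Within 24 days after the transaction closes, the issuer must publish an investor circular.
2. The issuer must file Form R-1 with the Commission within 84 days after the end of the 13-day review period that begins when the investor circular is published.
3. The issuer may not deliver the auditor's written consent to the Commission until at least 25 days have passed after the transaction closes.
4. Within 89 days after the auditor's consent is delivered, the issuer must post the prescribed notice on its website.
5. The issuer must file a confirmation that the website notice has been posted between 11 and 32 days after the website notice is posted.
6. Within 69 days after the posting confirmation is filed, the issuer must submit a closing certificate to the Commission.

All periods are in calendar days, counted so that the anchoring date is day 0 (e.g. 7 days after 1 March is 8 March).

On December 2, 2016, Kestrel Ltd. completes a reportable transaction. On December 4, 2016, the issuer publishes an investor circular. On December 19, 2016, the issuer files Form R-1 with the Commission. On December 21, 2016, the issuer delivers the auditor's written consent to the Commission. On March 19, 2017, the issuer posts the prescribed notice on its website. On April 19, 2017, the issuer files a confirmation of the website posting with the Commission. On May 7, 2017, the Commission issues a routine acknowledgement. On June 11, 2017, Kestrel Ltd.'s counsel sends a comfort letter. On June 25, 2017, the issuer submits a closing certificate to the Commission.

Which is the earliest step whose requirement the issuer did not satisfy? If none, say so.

Step 3

(1) due by December 2, 2016 + 24 days = December 26, 2016; December 4, 2016 is within that limit.
(2) due by December 17, 2016 + 84 days = March 11, 2017; done December 19, 2016 — timely.
(3) permitted from December 2, 2016 + 25 days = December 27, 2016 onward; December 21, 2016 is 6 days before the earliest permitted date.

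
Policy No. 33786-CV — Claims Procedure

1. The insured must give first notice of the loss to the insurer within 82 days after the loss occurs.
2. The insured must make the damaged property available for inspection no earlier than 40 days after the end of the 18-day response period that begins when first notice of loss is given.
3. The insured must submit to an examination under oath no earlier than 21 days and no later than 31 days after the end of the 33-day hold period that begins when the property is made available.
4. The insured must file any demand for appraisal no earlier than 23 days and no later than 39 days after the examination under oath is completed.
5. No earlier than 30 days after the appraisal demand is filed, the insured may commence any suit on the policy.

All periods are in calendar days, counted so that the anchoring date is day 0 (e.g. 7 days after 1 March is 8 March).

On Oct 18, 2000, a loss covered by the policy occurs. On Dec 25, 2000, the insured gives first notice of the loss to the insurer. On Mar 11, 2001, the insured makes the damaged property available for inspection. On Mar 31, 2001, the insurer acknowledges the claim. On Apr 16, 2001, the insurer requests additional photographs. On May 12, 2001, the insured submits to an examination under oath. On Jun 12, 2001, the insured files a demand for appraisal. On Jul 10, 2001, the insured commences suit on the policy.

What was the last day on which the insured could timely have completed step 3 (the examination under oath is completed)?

May 14, 2001

The property is made available on Mar 11, 2001; the 33-day hold period therefore ends Apr 13, 2001, and step 3 runs from that date. The window is 21–31 days after Apr 13, 2001; it closes on May 14, 2001.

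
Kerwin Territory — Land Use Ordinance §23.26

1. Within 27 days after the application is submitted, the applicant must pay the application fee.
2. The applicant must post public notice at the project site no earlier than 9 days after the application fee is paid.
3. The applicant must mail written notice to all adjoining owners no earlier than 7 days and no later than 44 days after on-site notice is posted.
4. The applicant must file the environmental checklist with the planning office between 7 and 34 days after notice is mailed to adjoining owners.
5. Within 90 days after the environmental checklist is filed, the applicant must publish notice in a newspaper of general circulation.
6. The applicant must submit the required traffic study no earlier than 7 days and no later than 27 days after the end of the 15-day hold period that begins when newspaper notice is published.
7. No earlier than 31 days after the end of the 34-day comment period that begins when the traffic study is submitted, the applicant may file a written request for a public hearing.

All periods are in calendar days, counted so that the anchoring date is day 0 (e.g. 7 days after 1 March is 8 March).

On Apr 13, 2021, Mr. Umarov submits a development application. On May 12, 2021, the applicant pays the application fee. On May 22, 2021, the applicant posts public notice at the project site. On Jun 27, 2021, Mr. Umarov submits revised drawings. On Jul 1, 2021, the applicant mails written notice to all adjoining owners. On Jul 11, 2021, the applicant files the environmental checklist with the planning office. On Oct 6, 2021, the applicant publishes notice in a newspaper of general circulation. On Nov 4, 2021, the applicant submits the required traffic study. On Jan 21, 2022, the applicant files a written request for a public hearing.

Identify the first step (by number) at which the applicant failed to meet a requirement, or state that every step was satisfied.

Step 1 — counting 27 days from Apr 13, 2021 (when the application is submitted) gives a deadline of May 10, 2021; not done until May 12, 2021, 2 days after the deadline.
The analysis stops there.

Step 1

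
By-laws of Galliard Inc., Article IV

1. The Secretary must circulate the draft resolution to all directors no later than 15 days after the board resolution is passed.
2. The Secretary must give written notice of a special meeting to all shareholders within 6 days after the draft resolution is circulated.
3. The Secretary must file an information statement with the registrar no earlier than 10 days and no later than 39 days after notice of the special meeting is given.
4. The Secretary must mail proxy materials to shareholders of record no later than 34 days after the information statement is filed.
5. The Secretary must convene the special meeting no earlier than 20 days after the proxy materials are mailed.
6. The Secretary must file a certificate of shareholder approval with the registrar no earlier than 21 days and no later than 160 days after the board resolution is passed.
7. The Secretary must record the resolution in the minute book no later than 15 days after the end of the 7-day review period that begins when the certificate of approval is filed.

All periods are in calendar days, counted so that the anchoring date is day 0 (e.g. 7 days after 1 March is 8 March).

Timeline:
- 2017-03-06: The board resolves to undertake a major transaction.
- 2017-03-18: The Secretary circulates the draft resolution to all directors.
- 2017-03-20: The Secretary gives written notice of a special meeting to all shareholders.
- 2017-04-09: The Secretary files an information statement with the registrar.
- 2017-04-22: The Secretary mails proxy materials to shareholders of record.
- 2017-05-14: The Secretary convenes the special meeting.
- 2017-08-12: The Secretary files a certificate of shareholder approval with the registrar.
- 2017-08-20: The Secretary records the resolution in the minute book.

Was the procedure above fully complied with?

Yes

Step 1 — counting 15 days from 2017-03-06 (when the board resolution is passed) gives a deadline of 2017-03-21; completed 2017-03-18, before the deadline.
Step 2 — counting 6 days from 2017-03-18 (when the draft resolution is circulated) gives a deadline of 2017-03-24; 2017-03-20 is within that limit.
Step 3 — 10 and 39 days from 2017-03-20 (when notice of the special meeting is given) are 2017-03-30 and 2017-04-28 respectively; 2017-04-09 falls inside that range.
Step 4 — counting 34 days from 2017-04-09 (when the information statement is filed) gives a deadline of 2017-05-13; completed 2017-04-22, before the deadline.
Step 5 — must wait 20 days from 2017-04-22 (when the proxy materials are mailed), so not before 2017-05-12; 2017-05-14 is on or after that date.
Step 6 — 21 and 160 days from 2017-03-06 (when the board resolution is passed) are 2017-03-27 and 2017-08-13 respectively; 2017-08-12 falls inside that range.
Step 7 — counting 15 days from 2017-08-19 (end of the 7-day review period, which began when the certificate of approval is filed on 2017-08-12) gives a deadline of 2017-09-03; done 2017-08-20 — timely.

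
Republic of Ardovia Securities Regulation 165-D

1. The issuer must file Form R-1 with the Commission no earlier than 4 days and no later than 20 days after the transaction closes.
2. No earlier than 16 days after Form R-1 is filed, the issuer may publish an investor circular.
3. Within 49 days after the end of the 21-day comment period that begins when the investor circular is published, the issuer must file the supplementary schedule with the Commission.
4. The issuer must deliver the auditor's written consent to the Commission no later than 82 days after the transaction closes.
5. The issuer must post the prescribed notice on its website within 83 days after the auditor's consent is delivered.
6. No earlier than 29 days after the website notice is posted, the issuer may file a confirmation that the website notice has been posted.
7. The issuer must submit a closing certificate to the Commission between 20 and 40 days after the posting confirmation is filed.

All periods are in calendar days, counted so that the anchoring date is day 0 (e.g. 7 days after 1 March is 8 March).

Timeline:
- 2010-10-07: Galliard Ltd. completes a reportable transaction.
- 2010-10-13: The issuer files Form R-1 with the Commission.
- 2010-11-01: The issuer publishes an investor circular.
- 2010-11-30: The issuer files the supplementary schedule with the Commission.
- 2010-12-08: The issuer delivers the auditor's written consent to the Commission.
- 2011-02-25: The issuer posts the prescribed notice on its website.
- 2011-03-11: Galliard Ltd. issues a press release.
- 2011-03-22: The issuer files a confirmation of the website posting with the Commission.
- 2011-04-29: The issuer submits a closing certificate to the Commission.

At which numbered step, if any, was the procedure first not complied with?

Step 6

(1) the permitted window runs from 2010-10-07 + 4 = 2010-10-11 to 2010-10-07 + 20 = 2010-10-27; done 2010-10-13, which is between those dates.
(2) permitted from 2010-10-13 + 16 days = 2010-10-29 onward; done 2010-11-01 — permitted.
(3) due by 2010-11-22 + 49 days = 2011-01-10; completed 2010-11-30, before the deadline.
(4) due by 2010-10-07 + 82 days = 2010-12-28; done 2010-12-08 — timely.
(5) due by 2010-12-08 + 83 days = 2011-03-01; done 2011-02-25 — timely.
(6) permitted from 2011-02-25 + 29 days = 2011-03-26 onward; acted on 2011-03-22, 4 days prematurely.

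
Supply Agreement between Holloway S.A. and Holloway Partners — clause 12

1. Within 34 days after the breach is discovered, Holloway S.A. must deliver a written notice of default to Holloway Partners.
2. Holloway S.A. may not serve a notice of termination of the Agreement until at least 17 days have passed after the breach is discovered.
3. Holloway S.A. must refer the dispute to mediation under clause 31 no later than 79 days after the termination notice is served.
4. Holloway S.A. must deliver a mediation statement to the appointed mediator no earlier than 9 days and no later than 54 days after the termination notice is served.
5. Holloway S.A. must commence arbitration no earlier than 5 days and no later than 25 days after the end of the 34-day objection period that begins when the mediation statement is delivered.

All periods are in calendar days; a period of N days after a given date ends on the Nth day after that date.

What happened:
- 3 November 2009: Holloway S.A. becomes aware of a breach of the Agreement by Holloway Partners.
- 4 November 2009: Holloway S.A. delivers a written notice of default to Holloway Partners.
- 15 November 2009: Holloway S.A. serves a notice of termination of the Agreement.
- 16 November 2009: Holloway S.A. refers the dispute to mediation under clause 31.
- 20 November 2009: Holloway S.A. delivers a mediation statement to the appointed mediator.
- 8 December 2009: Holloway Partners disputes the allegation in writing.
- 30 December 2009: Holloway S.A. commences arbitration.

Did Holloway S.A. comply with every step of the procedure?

No

Step 1: 34 days after 3 November 2009 (when the breach is discovered) is 7 December 2009; completed 4 November 2009, before the deadline.
Step 2: the earliest permitted date is 17 days after 3 November 2009 (when the breach is discovered), i.e. 20 November 2009; done 15 November 2009 — 5 days too early.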